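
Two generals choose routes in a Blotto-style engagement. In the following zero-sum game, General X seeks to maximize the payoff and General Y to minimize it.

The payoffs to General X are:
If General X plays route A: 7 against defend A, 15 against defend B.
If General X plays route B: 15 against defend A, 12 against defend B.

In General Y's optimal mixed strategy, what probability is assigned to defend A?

Row minima are 7 and 12, so General X's maximin is 12; column maxima are 15 and 15, so General Y's minimax is 15. These differ, so the equilibrium is in mixed strategies.
Let General Y play defend A with probability q. General X is indifferent when 7q + 15(1−q) = 15q + 12(1−q), giving q = 3/11.

3/11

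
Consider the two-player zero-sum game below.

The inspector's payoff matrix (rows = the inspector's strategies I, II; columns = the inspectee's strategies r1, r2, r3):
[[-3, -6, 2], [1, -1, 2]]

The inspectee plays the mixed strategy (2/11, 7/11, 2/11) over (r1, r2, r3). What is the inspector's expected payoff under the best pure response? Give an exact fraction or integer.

-1/11

I: (-3)·(2/11) + (-6)·(7/11) + (2)·(2/11) = -4.
II: (1)·(2/11) + (-1)·(7/11) + (2)·(2/11) = -1/11.
The best pure response is II with expected payoff -1/11.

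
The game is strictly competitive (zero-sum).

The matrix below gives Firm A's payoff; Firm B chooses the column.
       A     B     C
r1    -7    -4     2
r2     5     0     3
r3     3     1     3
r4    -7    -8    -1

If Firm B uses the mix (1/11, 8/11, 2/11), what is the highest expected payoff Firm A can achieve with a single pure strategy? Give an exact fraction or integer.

r1: (-7)·(1/11) + (-4)·(8/11) + (2)·(2/11) = -35/11.
r2: (5)·(1/11) + (0)·(8/11) + (3)·(2/11) = 1.
r3: (3)·(1/11) + (1)·(8/11) + (3)·(2/11) = 17/11.
r4: (-7)·(1/11) + (-8)·(8/11) + (-1)·(2/11) = -73/11.
The best pure response is r3 with expected payoff 17/11.

17/11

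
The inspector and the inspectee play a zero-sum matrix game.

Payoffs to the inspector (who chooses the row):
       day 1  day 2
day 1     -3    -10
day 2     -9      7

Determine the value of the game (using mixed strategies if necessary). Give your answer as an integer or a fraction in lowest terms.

Row minima are -10 and -9, so the inspector's maximin is -9; column maxima are -3 and 7, so the inspectee's minimax is -3. These differ, so the equilibrium is in mixed strategies.
Let the inspector play day 1 with probability p. The inspectee is indifferent when −3p − 9(1−p) = −10p + 7(1−p), giving p = 16/23.
Let the inspectee play day 1 with probability q. The inspector is indifferent when −3q − 10(1−q) = −9q + 7(1−q), giving q = 17/23.
The value is -3·(17/23) + (-10)·(6/23) = -111/23.

-111/23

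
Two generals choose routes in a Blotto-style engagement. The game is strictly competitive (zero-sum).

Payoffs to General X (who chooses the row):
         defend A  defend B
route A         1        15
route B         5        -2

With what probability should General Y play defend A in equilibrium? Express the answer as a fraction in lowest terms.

17/21

Row minima are 1 and -2, so General X's maximin is 1; column maxima are 5 and 15, so General Y's minimax is 5. These differ, so the equilibrium is in mixed strategies.
Let General Y play defend A with probability q. General X is indifferent when q + 15(1−q) = 5q − 2(1−q), giving q = 17/21.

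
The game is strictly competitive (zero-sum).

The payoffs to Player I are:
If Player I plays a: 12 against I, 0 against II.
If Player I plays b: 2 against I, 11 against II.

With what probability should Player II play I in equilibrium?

Row minima are 0 and 2, so Player I's maximin is 2; column maxima are 12 and 11, so Player II's minimax is 11. These differ, so the equilibrium is in mixed strategies.
Let Player II play I with probability q. Player I is indifferent when 12q = 2q + 11(1−q), giving q = 11/21.

11/21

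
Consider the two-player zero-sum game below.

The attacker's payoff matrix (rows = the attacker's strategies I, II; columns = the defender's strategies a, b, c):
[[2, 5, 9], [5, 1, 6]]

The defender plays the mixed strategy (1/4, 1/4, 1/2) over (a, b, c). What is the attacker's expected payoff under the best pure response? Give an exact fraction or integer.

I: (2)·(1/4) + (5)·(1/4) + (9)·(1/2) = 25/4.
II: (5)·(1/4) + (1)·(1/4) + (6)·(1/2) = 9/2.
The best pure response is I with expected payoff 25/4.

25/4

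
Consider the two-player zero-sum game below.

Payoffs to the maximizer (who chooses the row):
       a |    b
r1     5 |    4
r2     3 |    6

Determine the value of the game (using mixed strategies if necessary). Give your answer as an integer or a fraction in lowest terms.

9/2

Row minima are 4 and 3, so the maximizer's maximin is 4; column maxima are 5 and 6, so the minimizer's minimax is 5. These differ, so the equilibrium is in mixed strategies.
Let the maximizer play r1 with probability p. The minimizer is indifferent when 5p + 3(1−p) = 4p + 6(1−p), giving p = 3/4.
Let the minimizer play a with probability q. The maximizer is indifferent when 5q + 4(1−q) = 3q + 6(1−q), giving q = 1/2.
The value is 5·(1/2) + (4)·(1/2) = 9/2.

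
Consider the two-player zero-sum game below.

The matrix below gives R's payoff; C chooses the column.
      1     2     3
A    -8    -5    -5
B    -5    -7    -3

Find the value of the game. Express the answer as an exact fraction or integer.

Column 3 is strictly dominated by 1 for C (it gives R more in every row).
The remaining 2×2 game on (A, B) × (1, 2) has no saddle point. Let R play A with probability p; indifference gives −8p − 5(1−p) = −5p − 7(1−p), so p = 2/5.
Similarly C's optimal q on 1 is 2/5, and the value is -8·(2/5) + (-5)·(3/5) = -31/5.

-31/5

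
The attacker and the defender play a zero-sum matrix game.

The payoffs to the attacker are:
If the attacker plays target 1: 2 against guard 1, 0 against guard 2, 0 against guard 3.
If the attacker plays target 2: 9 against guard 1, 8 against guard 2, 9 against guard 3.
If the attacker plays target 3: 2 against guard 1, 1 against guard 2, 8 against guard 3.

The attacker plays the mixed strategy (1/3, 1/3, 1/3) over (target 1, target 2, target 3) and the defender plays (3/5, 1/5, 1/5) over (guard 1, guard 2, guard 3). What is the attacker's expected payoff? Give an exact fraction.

13/3

Against (3/5, 1/5, 1/5), each row's expected payoff is target 1: 6/5; target 2: 44/5; target 3: 3.
Taking the (1/3, 1/3, 1/3)-weighted average: (1/3)·(6/5) + (1/3)·(44/5) + (1/3)·(3) = 13/3.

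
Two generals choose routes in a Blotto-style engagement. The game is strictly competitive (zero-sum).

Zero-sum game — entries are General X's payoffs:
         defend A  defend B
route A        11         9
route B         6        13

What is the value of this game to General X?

Row minima are 9 and 6, so General X's maximin is 9; column maxima are 11 and 13, so General Y's minimax is 11. These differ, so the equilibrium is in mixed strategies.
Let General X play route A with probability p. General Y is indifferent when 11p + 6(1−p) = 9p + 13(1−p), giving p = 7/9.
Let General Y play defend A with probability q. General X is indifferent when 11q + 9(1−q) = 6q + 13(1−q), giving q = 4/9.
The value is 11·(4/9) + (9)·(5/9) = 89/9.

89/9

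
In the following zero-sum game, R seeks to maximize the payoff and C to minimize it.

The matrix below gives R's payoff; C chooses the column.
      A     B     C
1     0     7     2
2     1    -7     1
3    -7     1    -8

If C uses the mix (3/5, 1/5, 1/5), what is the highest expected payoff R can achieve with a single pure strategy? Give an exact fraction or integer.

9/5

1: (0)·(3/5) + (7)·(1/5) + (2)·(1/5) = 9/5.
2: (1)·(3/5) + (-7)·(1/5) + (1)·(1/5) = -3/5.
3: (-7)·(3/5) + (1)·(1/5) + (-8)·(1/5) = -28/5.
The best pure response is 1 with expected payoff 9/5.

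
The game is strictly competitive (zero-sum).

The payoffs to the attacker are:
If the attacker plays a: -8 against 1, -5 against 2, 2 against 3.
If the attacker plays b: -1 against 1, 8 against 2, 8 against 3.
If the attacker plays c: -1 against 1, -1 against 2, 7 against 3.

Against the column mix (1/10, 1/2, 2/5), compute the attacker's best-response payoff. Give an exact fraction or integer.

71/10

a: (-8)·(1/10) + (-5)·(1/2) + (2)·(2/5) = -5/2.
b: (-1)·(1/10) + (8)·(1/2) + (8)·(2/5) = 71/10.
c: (-1)·(1/10) + (-1)·(1/2) + (7)·(2/5) = 11/5.
The best pure response is b with expected payoff 71/10.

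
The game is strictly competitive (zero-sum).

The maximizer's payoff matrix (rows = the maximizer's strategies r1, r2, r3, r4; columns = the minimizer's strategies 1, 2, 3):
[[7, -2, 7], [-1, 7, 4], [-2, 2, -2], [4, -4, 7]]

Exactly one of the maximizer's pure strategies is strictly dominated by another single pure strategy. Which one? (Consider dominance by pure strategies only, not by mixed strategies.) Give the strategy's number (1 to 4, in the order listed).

Compare r3 with r2: -1 > -2, 7 > 2, 4 > -2.
So r2 strictly dominates r3 for the maximizer; r3 is strictly dominated.

3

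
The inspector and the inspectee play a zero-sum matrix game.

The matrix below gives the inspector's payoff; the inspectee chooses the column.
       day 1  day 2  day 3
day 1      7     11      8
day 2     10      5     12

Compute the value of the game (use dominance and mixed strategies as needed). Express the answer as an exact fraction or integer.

Column day 3 is strictly dominated by day 1 for the inspectee (it gives the inspector more in every row).
The remaining 2×2 game on (day 1, day 2) × (day 1, day 2) has no saddle point. Let the inspector play day 1 with probability p; indifference gives 7p + 10(1−p) = 11p + 5(1−p), so p = 5/9.
Similarly the inspectee's optimal q on day 1 is 2/3, and the value is 7·(2/3) + (11)·(1/3) = 25/3.

25/3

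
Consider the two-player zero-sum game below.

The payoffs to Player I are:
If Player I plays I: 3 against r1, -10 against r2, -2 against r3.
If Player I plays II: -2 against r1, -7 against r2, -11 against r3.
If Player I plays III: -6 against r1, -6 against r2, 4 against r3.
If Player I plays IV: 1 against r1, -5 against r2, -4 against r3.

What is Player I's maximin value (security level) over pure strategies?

-5

The worst-case payoff for each row is I: -10, II: -11, III: -6, IV: -5.
The best of these is -5.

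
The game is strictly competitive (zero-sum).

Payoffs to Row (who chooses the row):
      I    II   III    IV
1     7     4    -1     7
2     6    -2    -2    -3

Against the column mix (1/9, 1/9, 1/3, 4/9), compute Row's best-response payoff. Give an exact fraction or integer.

1: (7)·(1/9) + (4)·(1/9) + (-1)·(1/3) + (7)·(4/9) = 4.
2: (6)·(1/9) + (-2)·(1/9) + (-2)·(1/3) + (-3)·(4/9) = -14/9.
The best pure response is 1 with expected payoff 4.

4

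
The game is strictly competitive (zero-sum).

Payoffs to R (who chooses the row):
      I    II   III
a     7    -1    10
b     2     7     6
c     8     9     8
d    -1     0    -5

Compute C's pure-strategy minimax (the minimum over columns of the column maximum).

8

The worst case (largest entry) in each column is I: 8, II: 9, III: 10.
The best (smallest) of these is 8.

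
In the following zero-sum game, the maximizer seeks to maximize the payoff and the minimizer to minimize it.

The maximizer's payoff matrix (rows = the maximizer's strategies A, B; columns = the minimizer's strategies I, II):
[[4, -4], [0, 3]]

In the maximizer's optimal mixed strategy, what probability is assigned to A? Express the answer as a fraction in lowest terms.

Row minima are -4 and 0, so the maximizer's maximin is 0; column maxima are 4 and 3, so the minimizer's minimax is 3. These differ, so the equilibrium is in mixed strategies.
Let the maximizer play A with probability p. The minimizer is indifferent when 4p = −4p + 3(1−p), giving p = 3/11.

3/11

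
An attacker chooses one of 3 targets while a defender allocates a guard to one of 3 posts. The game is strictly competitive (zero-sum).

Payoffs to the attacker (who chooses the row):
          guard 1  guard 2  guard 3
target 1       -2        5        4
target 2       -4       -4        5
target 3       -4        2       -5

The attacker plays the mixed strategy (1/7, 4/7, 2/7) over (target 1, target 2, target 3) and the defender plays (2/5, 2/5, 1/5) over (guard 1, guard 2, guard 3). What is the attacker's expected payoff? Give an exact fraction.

-52/35

Against (2/5, 2/5, 1/5), each row's expected payoff is target 1: 2; target 2: -11/5; target 3: -9/5.
Taking the (1/7, 4/7, 2/7)-weighted average: (1/7)·(2) + (4/7)·(-11/5) + (2/7)·(-9/5) = -52/35.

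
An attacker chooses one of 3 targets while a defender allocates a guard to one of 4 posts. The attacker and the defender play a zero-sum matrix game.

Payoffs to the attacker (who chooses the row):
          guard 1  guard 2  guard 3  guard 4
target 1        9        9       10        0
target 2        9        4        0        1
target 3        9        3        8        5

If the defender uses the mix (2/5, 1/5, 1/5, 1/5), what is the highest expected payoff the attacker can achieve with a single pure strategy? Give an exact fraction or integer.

37/5

target 1: (9)·(2/5) + (9)·(1/5) + (10)·(1/5) + (0)·(1/5) = 37/5.
target 2: (9)·(2/5) + (4)·(1/5) + (0)·(1/5) + (1)·(1/5) = 23/5.
target 3: (9)·(2/5) + (3)·(1/5) + (8)·(1/5) + (5)·(1/5) = 34/5.
The best pure response is target 1 with expected payoff 37/5.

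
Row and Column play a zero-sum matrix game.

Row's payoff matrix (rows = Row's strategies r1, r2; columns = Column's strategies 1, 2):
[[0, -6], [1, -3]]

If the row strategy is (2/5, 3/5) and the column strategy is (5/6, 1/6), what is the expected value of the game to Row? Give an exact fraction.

Against (5/6, 1/6), each row's expected payoff is r1: -1; r2: 1/3.
Taking the (2/5, 3/5)-weighted average: (2/5)·(-1) + (3/5)·(1/3) = -1/5.

-1/5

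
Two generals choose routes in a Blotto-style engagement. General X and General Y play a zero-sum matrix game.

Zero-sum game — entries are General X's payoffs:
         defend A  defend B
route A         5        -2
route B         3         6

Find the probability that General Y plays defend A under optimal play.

Row minima are -2 and 3, so General X's maximin is 3; column maxima are 5 and 6, so General Y's minimax is 5. These differ, so the equilibrium is in mixed strategies.
Let General Y play defend A with probability q. General X is indifferent when 5q − 2(1−q) = 3q + 6(1−q), giving q = 4/5.

4/5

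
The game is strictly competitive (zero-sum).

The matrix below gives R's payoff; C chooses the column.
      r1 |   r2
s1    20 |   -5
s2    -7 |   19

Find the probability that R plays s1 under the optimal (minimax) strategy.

Row minima are -5 and -7, so R's maximin is -5; column maxima are 20 and 19, so C's minimax is 19. These differ, so the equilibrium is in mixed strategies.
Let R play s1 with probability p. C is indifferent when 20p − 7(1−p) = −5p + 19(1−p), giving p = 26/51.

26/51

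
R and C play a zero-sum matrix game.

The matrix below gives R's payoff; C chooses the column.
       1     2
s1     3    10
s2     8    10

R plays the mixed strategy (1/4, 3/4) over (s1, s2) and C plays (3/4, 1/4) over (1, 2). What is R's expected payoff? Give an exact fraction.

121/16

Against (3/4, 1/4), each row's expected payoff is s1: 19/4; s2: 17/2.
Taking the (1/4, 3/4)-weighted average: (1/4)·(19/4) + (3/4)·(17/2) = 121/16.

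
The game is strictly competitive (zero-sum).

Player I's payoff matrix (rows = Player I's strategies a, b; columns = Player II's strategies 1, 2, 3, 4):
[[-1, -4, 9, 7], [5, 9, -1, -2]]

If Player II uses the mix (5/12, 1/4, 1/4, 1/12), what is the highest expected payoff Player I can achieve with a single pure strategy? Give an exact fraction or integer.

a: (-1)·(5/12) + (-4)·(1/4) + (9)·(1/4) + (7)·(1/12) = 17/12.
b: (5)·(5/12) + (9)·(1/4) + (-1)·(1/4) + (-2)·(1/12) = 47/12.
The best pure response is b with expected payoff 47/12.

47/12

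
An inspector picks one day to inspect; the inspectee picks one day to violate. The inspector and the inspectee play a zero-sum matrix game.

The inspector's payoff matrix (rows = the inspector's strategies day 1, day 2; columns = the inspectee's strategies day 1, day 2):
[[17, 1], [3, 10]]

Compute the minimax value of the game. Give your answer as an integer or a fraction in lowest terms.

167/23

Row minima are 1 and 3, so the inspector's maximin is 3; column maxima are 17 and 10, so the inspectee's minimax is 10. These differ, so the equilibrium is in mixed strategies.
Let the inspector play day 1 with probability p. The inspectee is indifferent when 17p + 3(1−p) = p + 10(1−p), giving p = 7/23.
Let the inspectee play day 1 with probability q. The inspector is indifferent when 17q + (1−q) = 3q + 10(1−q), giving q = 9/23.
The value is 17·(9/23) + (1)·(14/23) = 167/23.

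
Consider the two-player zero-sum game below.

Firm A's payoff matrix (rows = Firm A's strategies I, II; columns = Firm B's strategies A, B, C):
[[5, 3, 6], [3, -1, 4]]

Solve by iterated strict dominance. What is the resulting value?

3

Row II is strictly dominated by row I (5>3, 3>-1, 6>4); eliminate II.
Column C is strictly dominated by A for Firm B (5<6); eliminate C.
Column A is strictly dominated by B for Firm B (3<5); eliminate A.
Only (I, B) remains, with payoff 3.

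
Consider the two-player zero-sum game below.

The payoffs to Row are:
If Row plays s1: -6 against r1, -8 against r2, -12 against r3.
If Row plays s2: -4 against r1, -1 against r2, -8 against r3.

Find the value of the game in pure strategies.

-8

Row minima: -12, -8 → Row's maximin is -8.
Column maxima: -4, -1, -8 → Column's minimax is -8.
They coincide at (s2, r3), so the value is -8.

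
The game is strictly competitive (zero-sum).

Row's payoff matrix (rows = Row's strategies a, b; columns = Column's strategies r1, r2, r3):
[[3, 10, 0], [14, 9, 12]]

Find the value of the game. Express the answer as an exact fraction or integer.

120/13

Column r1 is strictly dominated by r3 for Column (it gives Row more in every row).
The remaining 2×2 game on (a, b) × (r2, r3) has no saddle point. Let Row play a with probability p; indifference gives 10p + 9(1−p) = 12(1−p), so p = 3/13.
Similarly Column's optimal q on r2 is 12/13, and the value is 10·(12/13) + (0)·(1/13) = 120/13.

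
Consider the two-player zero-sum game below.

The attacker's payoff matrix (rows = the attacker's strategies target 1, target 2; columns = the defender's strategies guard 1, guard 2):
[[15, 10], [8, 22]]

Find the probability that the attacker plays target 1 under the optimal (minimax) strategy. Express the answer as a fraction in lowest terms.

14/19

Row minima are 10 and 8, so the attacker's maximin is 10; column maxima are 15 and 22, so the defender's minimax is 15. These differ, so the equilibrium is in mixed strategies.
Let the attacker play target 1 with probability p. The defender is indifferent when 15p + 8(1−p) = 10p + 22(1−p), giving p = 14/19.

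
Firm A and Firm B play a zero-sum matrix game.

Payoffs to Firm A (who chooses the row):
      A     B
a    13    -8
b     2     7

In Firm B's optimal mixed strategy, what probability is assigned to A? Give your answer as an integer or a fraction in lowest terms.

15/26

Row minima are -8 and 2, so Firm A's maximin is 2; column maxima are 13 and 7, so Firm B's minimax is 7. These differ, so the equilibrium is in mixed strategies.
Let Firm B play A with probability q. Firm A is indifferent when 13q − 8(1−q) = 2q + 7(1−q), giving q = 15/26.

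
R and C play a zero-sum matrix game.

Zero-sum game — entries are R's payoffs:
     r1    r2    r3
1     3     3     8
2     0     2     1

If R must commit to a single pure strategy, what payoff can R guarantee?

3

The worst-case payoff for each row is 1: 3, 2: 0.
The best of these is 3.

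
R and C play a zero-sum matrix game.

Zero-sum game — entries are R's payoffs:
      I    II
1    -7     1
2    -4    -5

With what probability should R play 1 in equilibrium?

1/9

Row minima are -7 and -5, so R's maximin is -5; column maxima are -4 and 1, so C's minimax is -4. These differ, so the equilibrium is in mixed strategies.
Let R play 1 with probability p. C is indifferent when −7p − 4(1−p) = p − 5(1−p), giving p = 1/9.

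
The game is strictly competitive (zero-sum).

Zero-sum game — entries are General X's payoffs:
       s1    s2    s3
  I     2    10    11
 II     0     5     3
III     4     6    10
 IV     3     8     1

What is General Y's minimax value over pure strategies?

4

The worst case (largest entry) in each column is s1: 4, s2: 10, s3: 11.
The best (smallest) of these is 4.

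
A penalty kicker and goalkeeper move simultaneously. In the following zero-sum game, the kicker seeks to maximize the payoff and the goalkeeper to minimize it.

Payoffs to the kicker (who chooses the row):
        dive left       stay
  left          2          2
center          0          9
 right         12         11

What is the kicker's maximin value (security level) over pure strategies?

11

The worst-case payoff for each row is left: 2, center: 0, right: 11.
The best of these is 11.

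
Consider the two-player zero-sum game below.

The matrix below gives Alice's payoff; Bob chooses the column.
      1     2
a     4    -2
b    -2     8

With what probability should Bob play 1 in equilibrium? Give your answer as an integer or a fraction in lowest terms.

Row minima are -2 and -2, so Alice's maximin is -2; column maxima are 4 and 8, so Bob's minimax is 4. These differ, so the equilibrium is in mixed strategies.
Let Bob play 1 with probability q. Alice is indifferent when 4q − 2(1−q) = −2q + 8(1−q), giving q = 5/8.

5/8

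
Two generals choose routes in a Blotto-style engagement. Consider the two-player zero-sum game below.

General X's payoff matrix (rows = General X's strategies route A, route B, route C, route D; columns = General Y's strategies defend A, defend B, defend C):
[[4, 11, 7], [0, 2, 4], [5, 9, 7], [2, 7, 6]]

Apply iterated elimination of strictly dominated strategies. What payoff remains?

5

Row route D is strictly dominated by row route A (4>2, 11>7, 7>6); eliminate route D.
Column defend B is strictly dominated by defend A for General Y (4<11, 0<2, 5<9); eliminate defend B.
Row route B is strictly dominated by row route A (4>0, 7>4); eliminate route B.
Column defend C is strictly dominated by defend A for General Y (4<7, 5<7); eliminate defend C.
Row route A is strictly dominated by row route C (5>4); eliminate route A.
Only (route C, defend A) remains, with payoff 5.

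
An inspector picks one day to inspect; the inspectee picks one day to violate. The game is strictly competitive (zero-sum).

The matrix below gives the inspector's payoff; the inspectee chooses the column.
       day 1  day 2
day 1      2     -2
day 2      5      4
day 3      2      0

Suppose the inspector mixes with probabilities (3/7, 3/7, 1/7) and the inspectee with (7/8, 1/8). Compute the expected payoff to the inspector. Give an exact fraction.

Against (7/8, 1/8), each row's expected payoff is day 1: 3/2; day 2: 39/8; day 3: 7/4.
Taking the (3/7, 3/7, 1/7)-weighted average: (3/7)·(3/2) + (3/7)·(39/8) + (1/7)·(7/4) = 167/56.

167/56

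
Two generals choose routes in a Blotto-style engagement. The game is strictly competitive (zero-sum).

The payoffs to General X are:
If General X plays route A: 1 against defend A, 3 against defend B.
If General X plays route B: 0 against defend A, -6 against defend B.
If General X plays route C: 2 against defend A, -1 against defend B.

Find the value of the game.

7/5

Row route B is strictly dominated by row route C, so General X never plays it.
The remaining 2×2 game on (route A, route C) × (defend A, defend B) has no saddle point. Let General X play route A with probability p; indifference gives p + 2(1−p) = 3p − (1−p), so p = 3/5.
Similarly General Y's optimal q on defend A is 4/5, and the value is 1·(4/5) + (3)·(1/5) = 7/5.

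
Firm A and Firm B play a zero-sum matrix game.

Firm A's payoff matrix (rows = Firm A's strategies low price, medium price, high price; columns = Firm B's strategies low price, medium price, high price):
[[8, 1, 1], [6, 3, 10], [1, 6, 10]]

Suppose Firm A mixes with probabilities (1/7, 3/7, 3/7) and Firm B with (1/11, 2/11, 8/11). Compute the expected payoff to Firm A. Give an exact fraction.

573/77

Against (1/11, 2/11, 8/11), each row's expected payoff is low price: 18/11; medium price: 92/11; high price: 93/11.
Taking the (1/7, 3/7, 3/7)-weighted average: (1/7)·(18/11) + (3/7)·(92/11) + (3/7)·(93/11) = 573/77.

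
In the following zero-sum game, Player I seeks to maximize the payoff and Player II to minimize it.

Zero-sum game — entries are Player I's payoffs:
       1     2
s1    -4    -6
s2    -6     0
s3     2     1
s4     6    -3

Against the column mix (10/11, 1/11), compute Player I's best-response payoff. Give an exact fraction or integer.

s1: (-4)·(10/11) + (-6)·(1/11) = -46/11.
s2: (-6)·(10/11) + (0)·(1/11) = -60/11.
s3: (2)·(10/11) + (1)·(1/11) = 21/11.
s4: (6)·(10/11) + (-3)·(1/11) = 57/11.
The best pure response is s4 with expected payoff 57/11.

57/11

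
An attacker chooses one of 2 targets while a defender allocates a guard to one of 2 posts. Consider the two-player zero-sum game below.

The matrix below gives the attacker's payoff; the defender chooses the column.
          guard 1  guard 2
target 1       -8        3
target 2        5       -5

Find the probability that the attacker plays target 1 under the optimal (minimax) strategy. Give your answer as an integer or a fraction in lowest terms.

10/21

Row minima are -8 and -5, so the attacker's maximin is -5; column maxima are 5 and 3, so the defender's minimax is 3. These differ, so the equilibrium is in mixed strategies.
Let the attacker play target 1 with probability p. The defender is indifferent when −8p + 5(1−p) = 3p − 5(1−p), giving p = 10/21.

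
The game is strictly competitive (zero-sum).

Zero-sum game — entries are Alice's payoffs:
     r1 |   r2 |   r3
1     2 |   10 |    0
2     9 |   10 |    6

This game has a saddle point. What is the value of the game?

Row minima: 0, 6 → Alice's maximin is 6.
Column maxima: 9, 10, 6 → Bob's minimax is 6.
They coincide at (2, r3), so the value is 6.

6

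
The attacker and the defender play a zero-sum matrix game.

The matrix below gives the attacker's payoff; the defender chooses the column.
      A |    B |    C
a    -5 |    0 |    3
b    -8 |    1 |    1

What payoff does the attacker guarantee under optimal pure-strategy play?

Row minima: -5, -8 → the attacker's maximin is -5.
Column maxima: -5, 1, 3 → the defender's minimax is -5.
They coincide at (a, A), so the value is -5.

-5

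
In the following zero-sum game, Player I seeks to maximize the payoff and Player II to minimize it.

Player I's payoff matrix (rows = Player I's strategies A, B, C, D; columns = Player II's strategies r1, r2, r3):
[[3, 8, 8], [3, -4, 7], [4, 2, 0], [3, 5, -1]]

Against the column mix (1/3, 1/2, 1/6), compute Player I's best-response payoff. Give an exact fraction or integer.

A: (3)·(1/3) + (8)·(1/2) + (8)·(1/6) = 19/3.
B: (3)·(1/3) + (-4)·(1/2) + (7)·(1/6) = 1/6.
C: (4)·(1/3) + (2)·(1/2) + (0)·(1/6) = 7/3.
D: (3)·(1/3) + (5)·(1/2) + (-1)·(1/6) = 10/3.
The best pure response is A with expected payoff 19/3.

19/3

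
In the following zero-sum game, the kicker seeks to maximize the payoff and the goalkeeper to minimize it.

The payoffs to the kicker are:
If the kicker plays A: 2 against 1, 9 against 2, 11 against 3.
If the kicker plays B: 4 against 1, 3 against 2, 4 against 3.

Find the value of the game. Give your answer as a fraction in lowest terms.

Column 3 is strictly dominated by 2 for the goalkeeper (it gives the kicker more in every row).
The remaining 2×2 game on (A, B) × (1, 2) has no saddle point. Let the kicker play A with probability p; indifference gives 2p + 4(1−p) = 9p + 3(1−p), so p = 1/8.
Similarly the goalkeeper's optimal q on 1 is 3/4, and the value is 2·(3/4) + (9)·(1/4) = 15/4.

15/4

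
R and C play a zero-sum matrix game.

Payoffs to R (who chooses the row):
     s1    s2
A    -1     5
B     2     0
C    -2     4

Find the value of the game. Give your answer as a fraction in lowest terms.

5/4

Row C is strictly dominated by row A, so R never plays it.
The remaining 2×2 game on (A, B) × (s1, s2) has no saddle point. Let R play A with probability p; indifference gives −p + 2(1−p) = 5p, so p = 1/4.
Similarly C's optimal q on s1 is 5/8, and the value is -1·(5/8) + (5)·(3/8) = 5/4.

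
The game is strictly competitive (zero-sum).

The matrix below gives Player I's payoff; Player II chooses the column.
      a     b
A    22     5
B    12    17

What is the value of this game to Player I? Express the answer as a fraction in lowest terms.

157/11

Row minima are 5 and 12, so Player I's maximin is 12; column maxima are 22 and 17, so Player II's minimax is 17. These differ, so the equilibrium is in mixed strategies.
Let Player I play A with probability p. Player II is indifferent when 22p + 12(1−p) = 5p + 17(1−p), giving p = 5/22.
Let Player II play a with probability q. Player I is indifferent when 22q + 5(1−q) = 12q + 17(1−q), giving q = 6/11.
The value is 22·(6/11) + (5)·(5/11) = 157/11.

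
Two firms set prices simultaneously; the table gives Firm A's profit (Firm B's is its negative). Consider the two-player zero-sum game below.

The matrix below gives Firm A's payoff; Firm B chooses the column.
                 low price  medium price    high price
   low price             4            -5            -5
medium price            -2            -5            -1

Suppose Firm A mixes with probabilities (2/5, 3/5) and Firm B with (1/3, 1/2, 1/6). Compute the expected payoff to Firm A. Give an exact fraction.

Against (1/3, 1/2, 1/6), each row's expected payoff is low price: -2; medium price: -10/3.
Taking the (2/5, 3/5)-weighted average: (2/5)·(-2) + (3/5)·(-10/3) = -14/5.

-14/5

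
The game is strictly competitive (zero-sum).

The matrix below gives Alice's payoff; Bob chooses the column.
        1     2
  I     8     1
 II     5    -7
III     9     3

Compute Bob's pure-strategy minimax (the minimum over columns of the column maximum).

3

The worst case (largest entry) in each column is 1: 9, 2: 3.
The best (smallest) of these is 3.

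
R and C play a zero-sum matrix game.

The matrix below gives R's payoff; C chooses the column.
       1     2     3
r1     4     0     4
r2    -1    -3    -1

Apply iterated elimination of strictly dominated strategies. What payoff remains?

0

Column 1 is strictly dominated by 2 for C (0<4, -3<-1); eliminate 1.
Column 3 is strictly dominated by 2 for C (0<4, -3<-1); eliminate 3.
Row r2 is strictly dominated by row r1 (0>-3); eliminate r2.
Only (r1, 2) remains, with payoff 0.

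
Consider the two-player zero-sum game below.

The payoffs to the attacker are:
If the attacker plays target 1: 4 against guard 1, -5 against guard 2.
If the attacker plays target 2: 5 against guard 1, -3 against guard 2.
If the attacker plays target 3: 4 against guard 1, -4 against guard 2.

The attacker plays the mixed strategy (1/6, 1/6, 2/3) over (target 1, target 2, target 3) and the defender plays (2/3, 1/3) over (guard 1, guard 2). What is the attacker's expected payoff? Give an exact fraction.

13/9

Against (2/3, 1/3), each row's expected payoff is target 1: 1; target 2: 7/3; target 3: 4/3.
Taking the (1/6, 1/6, 2/3)-weighted average: (1/6)·(1) + (1/6)·(7/3) + (2/3)·(4/3) = 13/9.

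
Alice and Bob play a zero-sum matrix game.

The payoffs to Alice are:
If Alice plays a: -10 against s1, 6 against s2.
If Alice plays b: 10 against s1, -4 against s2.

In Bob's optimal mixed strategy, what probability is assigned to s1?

Row minima are -10 and -4, so Alice's maximin is -4; column maxima are 10 and 6, so Bob's minimax is 6. These differ, so the equilibrium is in mixed strategies.
Let Bob play s1 with probability q. Alice is indifferent when −10q + 6(1−q) = 10q − 4(1−q), giving q = 1/3.

1/3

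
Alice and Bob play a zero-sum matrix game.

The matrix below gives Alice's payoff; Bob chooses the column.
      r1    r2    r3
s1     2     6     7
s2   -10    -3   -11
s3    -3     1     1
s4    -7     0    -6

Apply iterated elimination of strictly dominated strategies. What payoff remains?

Column r2 is strictly dominated by r1 for Bob (2<6, -10<-3, -3<1, -7<0); eliminate r2.
Row s2 is strictly dominated by row s1 (2>-10, 7>-11); eliminate s2.
Column r3 is strictly dominated by r1 for Bob (2<7, -3<1, -7<-6); eliminate r3.
Row s3 is strictly dominated by row s1 (2>-3); eliminate s3.
Row s4 is strictly dominated by row s1 (2>-7); eliminate s4.
Only (s1, r1) remains, with payoff 2.

2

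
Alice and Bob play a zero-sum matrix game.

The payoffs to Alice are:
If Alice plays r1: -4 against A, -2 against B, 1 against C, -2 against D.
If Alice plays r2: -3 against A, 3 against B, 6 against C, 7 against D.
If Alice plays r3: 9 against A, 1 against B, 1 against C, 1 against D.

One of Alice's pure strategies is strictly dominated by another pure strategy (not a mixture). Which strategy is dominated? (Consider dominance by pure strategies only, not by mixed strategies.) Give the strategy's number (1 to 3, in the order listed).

Compare r1 with r2: -3 > -4, 3 > -2, 6 > 1, 7 > -2.
So r2 strictly dominates r1 for Alice; r1 is strictly dominated.

1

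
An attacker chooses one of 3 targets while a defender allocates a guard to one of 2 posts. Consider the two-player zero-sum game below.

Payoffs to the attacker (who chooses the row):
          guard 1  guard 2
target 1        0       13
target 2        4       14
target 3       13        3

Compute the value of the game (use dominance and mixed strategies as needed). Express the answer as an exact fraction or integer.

17/2

Row target 1 is strictly dominated by row target 2, so the attacker never plays it.
The remaining 2×2 game on (target 2, target 3) × (guard 1, guard 2) has no saddle point. Let the attacker play target 2 with probability p; indifference gives 4p + 13(1−p) = 14p + 3(1−p), so p = 1/2.
Similarly the defender's optimal q on guard 1 is 11/20, and the value is 4·(11/20) + (14)·(9/20) = 17/2.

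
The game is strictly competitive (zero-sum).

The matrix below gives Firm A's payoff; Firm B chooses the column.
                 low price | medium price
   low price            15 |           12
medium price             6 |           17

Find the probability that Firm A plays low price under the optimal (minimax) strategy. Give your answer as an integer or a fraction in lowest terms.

11/14

Row minima are 12 and 6, so Firm A's maximin is 12; column maxima are 15 and 17, so Firm B's minimax is 15. These differ, so the equilibrium is in mixed strategies.
Let Firm A play low price with probability p. Firm B is indifferent when 15p + 6(1−p) = 12p + 17(1−p), giving p = 11/14.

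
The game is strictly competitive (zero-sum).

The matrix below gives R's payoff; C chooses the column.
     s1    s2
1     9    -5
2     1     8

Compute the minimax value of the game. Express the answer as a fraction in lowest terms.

Row minima are -5 and 1, so R's maximin is 1; column maxima are 9 and 8, so C's minimax is 8. These differ, so the equilibrium is in mixed strategies.
Let R play 1 with probability p. C is indifferent when 9p + (1−p) = −5p + 8(1−p), giving p = 1/3.
Let C play s1 with probability q. R is indifferent when 9q − 5(1−q) = q + 8(1−q), giving q = 13/21.
The value is 9·(13/21) + (-5)·(8/21) = 11/3.

11/3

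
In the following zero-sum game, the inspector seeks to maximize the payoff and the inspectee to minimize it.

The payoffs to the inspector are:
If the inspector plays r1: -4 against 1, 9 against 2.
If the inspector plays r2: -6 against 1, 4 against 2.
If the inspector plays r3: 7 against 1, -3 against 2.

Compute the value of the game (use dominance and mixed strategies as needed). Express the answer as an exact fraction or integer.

51/23

Row r2 is strictly dominated by row r1, so the inspector never plays it.
The remaining 2×2 game on (r1, r3) × (1, 2) has no saddle point. Let the inspector play r1 with probability p; indifference gives −4p + 7(1−p) = 9p − 3(1−p), so p = 10/23.
Similarly the inspectee's optimal q on 1 is 12/23, and the value is -4·(12/23) + (9)·(11/23) = 51/23.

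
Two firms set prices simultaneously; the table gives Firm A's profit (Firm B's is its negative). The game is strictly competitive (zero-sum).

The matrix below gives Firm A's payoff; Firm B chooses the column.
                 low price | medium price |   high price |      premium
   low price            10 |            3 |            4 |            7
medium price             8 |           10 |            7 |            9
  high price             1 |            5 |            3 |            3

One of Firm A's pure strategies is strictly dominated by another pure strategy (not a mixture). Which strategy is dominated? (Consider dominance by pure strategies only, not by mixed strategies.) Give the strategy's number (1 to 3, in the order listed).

Compare high price with medium price: 8 > 1, 10 > 5, 7 > 3, 9 > 3.
So medium price strictly dominates high price for Firm A; high price is strictly dominated.

3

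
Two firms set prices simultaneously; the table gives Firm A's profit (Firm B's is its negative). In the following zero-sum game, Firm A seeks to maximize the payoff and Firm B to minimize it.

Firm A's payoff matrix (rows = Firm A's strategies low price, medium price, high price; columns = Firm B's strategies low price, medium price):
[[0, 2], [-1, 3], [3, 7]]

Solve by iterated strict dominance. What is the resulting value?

3

Column medium price is strictly dominated by low price for Firm B (0<2, -1<3, 3<7); eliminate medium price.
Row low price is strictly dominated by row high price (3>0); eliminate low price.
Row medium price is strictly dominated by row high price (3>-1); eliminate medium price.
Only (high price, low price) remains, with payoff 3.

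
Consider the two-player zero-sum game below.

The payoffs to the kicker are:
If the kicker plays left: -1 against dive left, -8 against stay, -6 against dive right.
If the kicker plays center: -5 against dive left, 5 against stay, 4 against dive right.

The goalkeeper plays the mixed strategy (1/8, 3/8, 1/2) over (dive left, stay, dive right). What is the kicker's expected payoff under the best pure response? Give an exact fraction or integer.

left: (-1)·(1/8) + (-8)·(3/8) + (-6)·(1/2) = -49/8.
center: (-5)·(1/8) + (5)·(3/8) + (4)·(1/2) = 13/4.
The best pure response is center with expected payoff 13/4.

13/4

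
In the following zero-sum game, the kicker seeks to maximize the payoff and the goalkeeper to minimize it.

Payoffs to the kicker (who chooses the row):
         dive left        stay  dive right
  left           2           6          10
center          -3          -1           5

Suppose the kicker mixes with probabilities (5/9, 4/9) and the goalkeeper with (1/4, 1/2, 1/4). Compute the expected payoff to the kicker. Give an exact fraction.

Against (1/4, 1/2, 1/4), each row's expected payoff is left: 6; center: 0.
Taking the (5/9, 4/9)-weighted average: (5/9)·(6) + (4/9)·(0) = 10/3.

10/3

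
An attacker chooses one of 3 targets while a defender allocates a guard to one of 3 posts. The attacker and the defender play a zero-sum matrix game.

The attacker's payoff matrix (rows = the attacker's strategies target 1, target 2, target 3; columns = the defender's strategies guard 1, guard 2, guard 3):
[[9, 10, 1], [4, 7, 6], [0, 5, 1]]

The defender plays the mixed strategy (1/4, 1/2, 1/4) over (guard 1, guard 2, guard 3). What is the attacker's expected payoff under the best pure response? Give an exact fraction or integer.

15/2

target 1: (9)·(1/4) + (10)·(1/2) + (1)·(1/4) = 15/2.
target 2: (4)·(1/4) + (7)·(1/2) + (6)·(1/4) = 6.
target 3: (0)·(1/4) + (5)·(1/2) + (1)·(1/4) = 11/4.
The best pure response is target 1 with expected payoff 15/2.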